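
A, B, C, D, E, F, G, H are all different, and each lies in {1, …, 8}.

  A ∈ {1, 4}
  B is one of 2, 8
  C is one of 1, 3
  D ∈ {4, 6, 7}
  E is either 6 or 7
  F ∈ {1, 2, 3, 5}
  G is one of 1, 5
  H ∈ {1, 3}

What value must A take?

Among the 8 variables, 8 fits only B (and all 8 values in {1, 2, 3, 4, 5, 6, 7, 8} must be used), so B = 8.
Among the 7 still-open variables, 2 fits only F (and all 7 values in {1, 2, 3, 4, 5, 6, 7} must be used), so F = 2.
Among the 6 still-open variables, 5 fits only G (and all 6 values in {1, 3, 4, 5, 6, 7} must be used), so G = 5.
C and H between them cover only {1, 3} — a naked pair. Remove those values from A.
So A = 4.

4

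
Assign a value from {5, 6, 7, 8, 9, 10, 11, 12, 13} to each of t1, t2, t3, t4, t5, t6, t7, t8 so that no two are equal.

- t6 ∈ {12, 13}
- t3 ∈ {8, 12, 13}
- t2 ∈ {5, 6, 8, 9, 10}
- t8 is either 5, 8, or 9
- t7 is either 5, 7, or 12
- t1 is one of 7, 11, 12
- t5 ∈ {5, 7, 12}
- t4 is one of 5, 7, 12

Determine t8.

9

The 3 variables t4, t5, t7 are confined to {5, 7, 12}, which locks those values in; drop them from t1, t2, t3, t6, t8.
t1 must be 11 (only option left).
That leaves t6 = 13. So t3 can't be 13.
That leaves t3 = 8. Remove 8 from t2, t8.
So t8 = 9.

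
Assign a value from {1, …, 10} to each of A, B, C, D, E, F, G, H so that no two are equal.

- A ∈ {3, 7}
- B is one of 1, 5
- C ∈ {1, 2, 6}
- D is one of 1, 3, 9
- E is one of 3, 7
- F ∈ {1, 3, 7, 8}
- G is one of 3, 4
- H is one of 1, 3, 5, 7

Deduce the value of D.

A and E between them cover only {3, 7} — a naked pair. Remove those values from D, F, G, H.
G must be 4 (only option left).
B and H share exactly the 2 values {1, 5}; by pigeonhole those values go to them, so strike 1, 5 from C, D, F.
So D = 9.

9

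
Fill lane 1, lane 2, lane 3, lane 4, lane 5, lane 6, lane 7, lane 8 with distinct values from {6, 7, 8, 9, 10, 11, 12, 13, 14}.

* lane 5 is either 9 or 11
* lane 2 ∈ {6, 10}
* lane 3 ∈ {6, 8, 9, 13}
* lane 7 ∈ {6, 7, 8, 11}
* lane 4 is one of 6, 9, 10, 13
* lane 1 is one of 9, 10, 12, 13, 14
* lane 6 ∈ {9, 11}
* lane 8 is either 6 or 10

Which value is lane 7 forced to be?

lane 2 and lane 8 between them cover only {6, 10} — a naked pair. Remove those values from lane 1, lane 3, lane 4, lane 7.
lane 5 and lane 6 share exactly the 2 values {9, 11}; by pigeonhole those values go to them, so strike 9, 11 from lane 1, lane 3, lane 4, lane 7.
That leaves lane 4 = 13. Strike 13 from lane 1, lane 3.
lane 3 must be 8 (only option left). Strike 8 from lane 7.
So lane 7 = 7.

7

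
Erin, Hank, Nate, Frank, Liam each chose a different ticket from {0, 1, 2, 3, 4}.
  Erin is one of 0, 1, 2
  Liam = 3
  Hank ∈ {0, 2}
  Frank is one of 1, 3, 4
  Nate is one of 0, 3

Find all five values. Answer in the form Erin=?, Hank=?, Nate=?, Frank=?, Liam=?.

Liam must be 3 (only option left). Strike 3 from Nate, Frank.
Nate's domain is down to {0}, so Nate = 0. Remove 0 from Erin, Hank.
Hank must be 2 (only option left). Remove 2 from Erin.
That leaves Erin = 1. So Frank can't be 1.
Frank must be 4 (only option left).

Erin=1, Hank=2, Nate=0, Frank=4, Liam=3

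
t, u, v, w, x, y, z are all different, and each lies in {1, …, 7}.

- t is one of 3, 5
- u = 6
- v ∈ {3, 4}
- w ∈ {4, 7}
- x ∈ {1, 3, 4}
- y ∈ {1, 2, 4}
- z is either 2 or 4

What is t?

u's domain is down to {6}, so u = 6.
The 6 still-open variables draw from only 6 values {1, 2, 3, 4, 5, 7}, so each is used; only t can be 5, hence t = 5.

5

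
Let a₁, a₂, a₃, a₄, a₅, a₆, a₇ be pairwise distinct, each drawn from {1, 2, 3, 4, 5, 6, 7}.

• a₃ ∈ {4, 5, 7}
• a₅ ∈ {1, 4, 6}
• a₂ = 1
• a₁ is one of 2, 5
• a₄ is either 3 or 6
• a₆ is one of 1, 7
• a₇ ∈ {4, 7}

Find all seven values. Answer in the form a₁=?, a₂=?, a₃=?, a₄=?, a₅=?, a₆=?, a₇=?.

a₁=2, a₂=1, a₃=5, a₄=3, a₅=6, a₆=7, a₇=4

a₂ has just one choice, so a₂ = 1. So a₅, a₆ can't be 1.
a₆ must be 7 (only option left). So a₃, a₇ can't be 7.
a₇'s domain is down to {4}, so a₇ = 4. So a₃, a₅ can't be 4.
That leaves a₃ = 5. Strike 5 from a₁.
a₅ has just one choice, so a₅ = 6. Remove 6 from a₄.
a₁ has just one choice, so a₁ = 2.
That leaves a₄ = 3.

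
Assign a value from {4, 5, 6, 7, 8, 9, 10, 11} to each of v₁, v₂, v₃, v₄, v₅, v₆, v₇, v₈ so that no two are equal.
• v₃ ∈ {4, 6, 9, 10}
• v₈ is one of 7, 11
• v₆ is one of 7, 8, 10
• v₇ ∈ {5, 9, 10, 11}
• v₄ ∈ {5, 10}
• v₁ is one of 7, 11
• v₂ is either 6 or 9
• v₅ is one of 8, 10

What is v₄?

Among the 8 variables, 4 fits only v₃ (and all 8 values in {4, 5, 6, 7, 8, 9, 10, 11} must be used), so v₃ = 4.
The 7 still-open variables together cover exactly {5, 6, 7, 8, 9, 10, 11} — 7 values for 7 variables — and 6 appears only in v₂'s list, so v₂ = 6.
Among the 6 still-open variables, 9 fits only v₇ (and all 6 values in {5, 7, 8, 9, 10, 11} must be used), so v₇ = 9.
The 5 still-open variables together cover exactly {5, 7, 8, 10, 11} — 5 values for 5 variables — and 5 appears only in v₄'s list, so v₄ = 5.

5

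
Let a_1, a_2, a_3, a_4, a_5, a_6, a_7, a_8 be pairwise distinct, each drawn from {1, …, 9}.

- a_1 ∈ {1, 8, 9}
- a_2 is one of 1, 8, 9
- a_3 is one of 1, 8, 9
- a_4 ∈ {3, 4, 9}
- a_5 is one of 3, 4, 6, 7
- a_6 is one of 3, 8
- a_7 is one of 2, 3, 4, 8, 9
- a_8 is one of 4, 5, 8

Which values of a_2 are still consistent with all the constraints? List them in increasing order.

1, 8, 9

The 3 variables a_1, a_2, a_3 are confined to {1, 8, 9}, which locks those values in; drop them from a_4, a_6, a_7, a_8.
a_6's domain is down to {3}, so a_6 = 3. Strike 3 from a_4, a_5, a_7.
a_4 must be 4 (only option left). Eliminate 4 elsewhere: a_5, a_7, a_8.
That leaves a_7 = 2.
a_8 must be 5 (only option left).
No further eliminations apply; a_2 can still be any of 1, 8, 9.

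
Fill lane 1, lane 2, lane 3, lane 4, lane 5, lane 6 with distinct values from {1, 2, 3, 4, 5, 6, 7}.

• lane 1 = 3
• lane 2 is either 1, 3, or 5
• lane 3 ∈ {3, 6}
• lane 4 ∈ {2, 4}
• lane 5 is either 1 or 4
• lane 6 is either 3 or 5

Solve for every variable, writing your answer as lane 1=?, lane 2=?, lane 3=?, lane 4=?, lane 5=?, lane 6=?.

lane 1=3, lane 2=1, lane 3=6, lane 4=2, lane 5=4, lane 6=5

lane 1 must be 3 (only option left). Strike 3 from lane 2, lane 3, lane 6.
lane 3 must be 6 (only option left).
lane 6 has just one choice, so lane 6 = 5. Remove 5 from lane 2.
lane 2 has just one choice, so lane 2 = 1. Eliminate 1 elsewhere: lane 5.
lane 5 has just one choice, so lane 5 = 4. Remove 4 from lane 4.
lane 4's domain is down to {2}, so lane 4 = 2.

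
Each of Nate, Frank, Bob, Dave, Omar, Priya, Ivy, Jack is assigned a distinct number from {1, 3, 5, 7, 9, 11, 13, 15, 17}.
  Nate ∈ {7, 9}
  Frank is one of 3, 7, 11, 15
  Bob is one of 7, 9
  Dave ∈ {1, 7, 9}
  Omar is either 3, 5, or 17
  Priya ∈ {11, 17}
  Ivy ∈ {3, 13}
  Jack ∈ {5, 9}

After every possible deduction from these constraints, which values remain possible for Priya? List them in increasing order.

11, 17

Nate and Bob between them cover only {7, 9} — a naked pair. Remove those values from Frank, Dave, Jack.
Dave has just one choice, so Dave = 1.
That leaves Jack = 5. Remove 5 from Omar.
No further eliminations apply; Priya can still be any of 11, 17.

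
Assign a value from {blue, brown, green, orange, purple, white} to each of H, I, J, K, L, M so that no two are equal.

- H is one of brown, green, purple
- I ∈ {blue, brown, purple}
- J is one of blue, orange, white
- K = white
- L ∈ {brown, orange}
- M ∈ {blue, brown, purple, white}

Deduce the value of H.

green

K must be white (only option left). Eliminate white elsewhere: J, M.
The 5 still-open variables draw from only 5 values {blue, brown, green, orange, purple}, so each is used; only H can be green, hence H = green.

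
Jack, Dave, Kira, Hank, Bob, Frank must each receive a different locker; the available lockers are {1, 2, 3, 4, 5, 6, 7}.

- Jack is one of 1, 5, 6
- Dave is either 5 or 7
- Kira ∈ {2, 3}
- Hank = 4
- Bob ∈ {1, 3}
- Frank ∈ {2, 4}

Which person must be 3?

Kira

Hank's domain is down to {4}, so Hank = 4. So Frank can't be 4.
That leaves Frank = 2. Eliminate 2 elsewhere: Kira.
So 3 goes to Kira.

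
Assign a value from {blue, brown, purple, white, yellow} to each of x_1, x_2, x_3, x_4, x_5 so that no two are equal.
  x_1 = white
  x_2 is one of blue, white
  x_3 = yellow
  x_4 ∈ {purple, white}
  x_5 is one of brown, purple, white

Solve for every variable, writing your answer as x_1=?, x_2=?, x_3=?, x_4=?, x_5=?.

x_1's domain is down to {white}, so x_1 = white. Remove white from x_2, x_4, x_5.
x_2 has just one choice, so x_2 = blue.
That leaves x_3 = yellow.
x_4 must be purple (only option left). Strike purple from x_5.
x_5 must be brown (only option left).

x_1=white, x_2=blue, x_3=yellow, x_4=purple, x_5=brown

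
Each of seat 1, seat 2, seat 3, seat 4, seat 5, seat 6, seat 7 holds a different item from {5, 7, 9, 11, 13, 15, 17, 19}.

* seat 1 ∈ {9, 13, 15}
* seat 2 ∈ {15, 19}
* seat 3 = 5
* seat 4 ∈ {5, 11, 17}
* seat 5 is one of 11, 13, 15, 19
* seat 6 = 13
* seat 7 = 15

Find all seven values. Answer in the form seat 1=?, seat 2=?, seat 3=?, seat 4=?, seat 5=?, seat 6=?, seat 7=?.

seat 3 must be 5 (only option left). Remove 5 from seat 4.
seat 6's domain is down to {13}, so seat 6 = 13. So seat 1, seat 5 can't be 13.
seat 7 must be 15 (only option left). Eliminate 15 elsewhere: seat 1, seat 2, seat 5.
That leaves seat 1 = 9.
That leaves seat 2 = 19. Remove 19 from seat 5.
seat 5's domain is down to {11}, so seat 5 = 11. Eliminate 11 elsewhere: seat 4.
That leaves seat 4 = 17.

seat 1=9, seat 2=19, seat 3=5, seat 4=17, seat 5=11, seat 6=13, seat 7=15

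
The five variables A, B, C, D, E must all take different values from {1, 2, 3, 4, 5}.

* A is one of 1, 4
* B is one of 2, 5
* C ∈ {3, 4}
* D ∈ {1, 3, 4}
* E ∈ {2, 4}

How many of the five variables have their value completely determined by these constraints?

2

The 5 variables together cover exactly {1, 2, 3, 4, 5} — 5 values for 5 variables — and 5 appears only in B's list, so B = 5.
Among the 4 still-open variables, 2 fits only E (and all 4 values in {1, 2, 3, 4} must be used), so E = 2.
Determined: B=5, E=2. The other variables each still have more than one consistent value. That makes 2.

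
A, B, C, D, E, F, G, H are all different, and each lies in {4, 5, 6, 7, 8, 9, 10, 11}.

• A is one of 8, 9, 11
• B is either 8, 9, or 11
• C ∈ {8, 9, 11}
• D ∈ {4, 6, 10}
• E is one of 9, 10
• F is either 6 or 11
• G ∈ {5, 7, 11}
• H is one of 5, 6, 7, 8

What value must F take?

6

The 8 variables draw from only 8 values {4, 5, 6, 7, 8, 9, 10, 11}, so each is used; only D can be 4, hence D = 4.
The 7 still-open variables draw from only 7 values {5, 6, 7, 8, 9, 10, 11}, so each is used; only E can be 10, hence E = 10.
The 3 variables A, B, C are confined to {8, 9, 11}, which locks those values in; drop them from F, G, H.
So F = 6.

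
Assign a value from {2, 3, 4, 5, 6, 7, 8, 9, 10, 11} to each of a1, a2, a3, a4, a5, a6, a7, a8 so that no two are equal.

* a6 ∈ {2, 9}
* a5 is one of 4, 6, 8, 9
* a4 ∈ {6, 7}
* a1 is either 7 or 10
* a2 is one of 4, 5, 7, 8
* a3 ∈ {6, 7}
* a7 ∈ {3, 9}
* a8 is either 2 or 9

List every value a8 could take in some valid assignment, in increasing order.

a3 and a4 share exactly the 2 values {6, 7}; by pigeonhole those values go to them, so strike 6, 7 from a1, a2, a5.
That leaves a1 = 10.
a6 and a8 between them cover only {2, 9} — a naked pair. Remove those values from a5, a7.
That leaves a7 = 3.
No further eliminations apply; a8 can still be any of 2, 9.

2, 9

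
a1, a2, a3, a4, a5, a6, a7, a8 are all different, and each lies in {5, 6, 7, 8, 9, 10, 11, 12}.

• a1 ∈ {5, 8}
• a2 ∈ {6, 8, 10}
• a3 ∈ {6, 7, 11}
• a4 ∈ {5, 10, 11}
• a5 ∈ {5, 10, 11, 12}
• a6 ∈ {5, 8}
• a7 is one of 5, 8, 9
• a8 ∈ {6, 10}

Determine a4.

The 8 variables draw from only 8 values {5, 6, 7, 8, 9, 10, 11, 12}, so each is used; only a3 can be 7, hence a3 = 7.
Among the 7 still-open variables, 9 fits only a7 (and all 7 values in {5, 6, 8, 9, 10, 11, 12} must be used), so a7 = 9.
Among the 6 still-open variables, 12 fits only a5 (and all 6 values in {5, 6, 8, 10, 11, 12} must be used), so a5 = 12.
The 5 still-open variables draw from only 5 values {5, 6, 8, 10, 11}, so each is used; only a4 can be 11, hence a4 = 11.

11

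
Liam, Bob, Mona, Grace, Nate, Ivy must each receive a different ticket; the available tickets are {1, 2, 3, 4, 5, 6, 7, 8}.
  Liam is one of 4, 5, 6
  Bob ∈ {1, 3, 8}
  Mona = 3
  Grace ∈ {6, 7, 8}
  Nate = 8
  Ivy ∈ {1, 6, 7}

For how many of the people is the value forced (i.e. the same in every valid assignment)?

Mona's domain is down to {3}, so Mona = 3. Remove 3 from Bob.
Nate's domain is down to {8}, so Nate = 8. Strike 8 from Bob, Grace.
Bob has just one choice, so Bob = 1. Remove 1 from Ivy.
The 2 variables Grace and Ivy are confined to {6, 7}, which locks those values in; drop them from Liam.
Determined: Bob=1, Mona=3, Nate=8. The other people each still have more than one consistent value. That makes 3.

3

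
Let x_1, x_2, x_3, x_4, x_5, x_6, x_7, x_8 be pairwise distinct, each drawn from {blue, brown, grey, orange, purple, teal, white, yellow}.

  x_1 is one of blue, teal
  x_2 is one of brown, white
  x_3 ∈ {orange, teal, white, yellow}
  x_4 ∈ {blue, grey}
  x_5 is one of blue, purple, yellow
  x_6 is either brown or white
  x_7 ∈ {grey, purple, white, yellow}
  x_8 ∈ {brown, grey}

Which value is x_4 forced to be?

blue

The 8 variables together cover exactly {blue, brown, grey, orange, purple, teal, white, yellow} — 8 values for 8 variables — and orange appears only in x_3's list, so x_3 = orange.
The 7 still-open variables draw from only 7 values {blue, brown, grey, purple, teal, white, yellow}, so each is used; only x_1 can be teal, hence x_1 = teal.
The 2 variables x_2 and x_6 are confined to {brown, white}, which locks those values in; drop them from x_7, x_8.
x_8 must be grey (only option left). Strike grey from x_4, x_7.
So x_4 = blue.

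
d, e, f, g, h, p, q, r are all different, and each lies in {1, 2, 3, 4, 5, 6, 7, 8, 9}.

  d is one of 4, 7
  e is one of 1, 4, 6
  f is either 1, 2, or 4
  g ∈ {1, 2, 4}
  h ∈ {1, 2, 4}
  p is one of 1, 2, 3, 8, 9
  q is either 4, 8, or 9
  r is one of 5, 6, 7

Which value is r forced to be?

5

f, g, h share exactly the 3 values {1, 2, 4}; by pigeonhole those values go to them, so strike 1, 2, 4 from d, e, p, q.
d has just one choice, so d = 7. Remove 7 from r.
e has just one choice, so e = 6. Strike 6 from r.
So r = 5.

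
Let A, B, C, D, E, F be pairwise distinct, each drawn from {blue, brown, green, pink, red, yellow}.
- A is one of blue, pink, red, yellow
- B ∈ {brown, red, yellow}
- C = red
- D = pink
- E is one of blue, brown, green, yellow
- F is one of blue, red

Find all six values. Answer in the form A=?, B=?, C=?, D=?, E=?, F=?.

A=yellow, B=brown, C=red, D=pink, E=green, F=blue

C's domain is down to {red}, so C = red. Eliminate red elsewhere: A, B, F.
D's domain is down to {pink}, so D = pink. Strike pink from A.
F has just one choice, so F = blue. So A, E can't be blue.
A's domain is down to {yellow}, so A = yellow. So B, E can't be yellow.
That leaves B = brown. Strike brown from E.
E must be green (only option left).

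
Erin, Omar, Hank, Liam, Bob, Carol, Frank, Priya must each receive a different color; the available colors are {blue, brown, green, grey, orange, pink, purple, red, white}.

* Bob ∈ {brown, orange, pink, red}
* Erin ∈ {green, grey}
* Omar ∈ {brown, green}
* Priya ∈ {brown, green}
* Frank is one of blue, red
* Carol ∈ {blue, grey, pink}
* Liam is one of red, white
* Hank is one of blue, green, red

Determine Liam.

white

The 8 variables draw from only 8 values {blue, brown, green, grey, orange, pink, red, white}, so each is used; only Bob can be orange, hence Bob = orange.
Among the 7 still-open variables, pink fits only Carol (and all 7 values in {blue, brown, green, grey, pink, red, white} must be used), so Carol = pink.
The 6 still-open variables draw from only 6 values {blue, brown, green, grey, red, white}, so each is used; only Erin can be grey, hence Erin = grey.
Among the 5 still-open variables, white fits only Liam (and all 5 values in {blue, brown, green, red, white} must be used), so Liam = white.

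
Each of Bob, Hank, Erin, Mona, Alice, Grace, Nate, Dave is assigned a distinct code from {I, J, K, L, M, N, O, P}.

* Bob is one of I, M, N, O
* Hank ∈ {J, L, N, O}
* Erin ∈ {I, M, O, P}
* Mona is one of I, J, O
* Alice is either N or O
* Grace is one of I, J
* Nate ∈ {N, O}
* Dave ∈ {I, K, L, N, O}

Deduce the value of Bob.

Among the 8 variables, K fits only Dave (and all 8 values in {I, J, K, L, M, N, O, P} must be used), so Dave = K.
The 7 still-open variables together cover exactly {I, J, L, M, N, O, P} — 7 values for 7 variables — and L appears only in Hank's list, so Hank = L.
Among the 6 still-open variables, P fits only Erin (and all 6 values in {I, J, M, N, O, P} must be used), so Erin = P.
The 5 still-open variables together cover exactly {I, J, M, N, O} — 5 values for 5 variables — and M appears only in Bob's list, so Bob = M.

M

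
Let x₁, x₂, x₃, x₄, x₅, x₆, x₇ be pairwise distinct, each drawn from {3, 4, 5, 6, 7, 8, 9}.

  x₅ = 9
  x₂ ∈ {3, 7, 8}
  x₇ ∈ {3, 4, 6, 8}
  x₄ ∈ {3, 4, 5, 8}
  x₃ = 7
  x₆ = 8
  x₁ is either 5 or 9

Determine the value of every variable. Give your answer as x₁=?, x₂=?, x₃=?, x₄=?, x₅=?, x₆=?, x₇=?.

x₁=5, x₂=3, x₃=7, x₄=4, x₅=9, x₆=8, x₇=6

x₃ must be 7 (only option left). So x₂ can't be 7.
x₅ must be 9 (only option left). Remove 9 from x₁.
That leaves x₆ = 8. Strike 8 from x₂, x₄, x₇.
x₁'s domain is down to {5}, so x₁ = 5. Remove 5 from x₄.
x₂ must be 3 (only option left). Strike 3 from x₄, x₇.
x₄'s domain is down to {4}, so x₄ = 4. Remove 4 from x₇.
x₇ has just one choice, so x₇ = 6.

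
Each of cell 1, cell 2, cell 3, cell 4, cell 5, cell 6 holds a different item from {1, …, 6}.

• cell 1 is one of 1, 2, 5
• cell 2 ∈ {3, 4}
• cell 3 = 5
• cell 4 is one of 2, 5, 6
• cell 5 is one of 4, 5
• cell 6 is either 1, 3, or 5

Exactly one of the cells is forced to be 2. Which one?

cell 1

cell 3 has just one choice, so cell 3 = 5. So cell 1, cell 4, cell 5, cell 6 can't be 5.
That leaves cell 5 = 4. Eliminate 4 elsewhere: cell 2.
cell 2 must be 3 (only option left). So cell 6 can't be 3.
cell 6 must be 1 (only option left). Strike 1 from cell 1.
So 2 goes to cell 1.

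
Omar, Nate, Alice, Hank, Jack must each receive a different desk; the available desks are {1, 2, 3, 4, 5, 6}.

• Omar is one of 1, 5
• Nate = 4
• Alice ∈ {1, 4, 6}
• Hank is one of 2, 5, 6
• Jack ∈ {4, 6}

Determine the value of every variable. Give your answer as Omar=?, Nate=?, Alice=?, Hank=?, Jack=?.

Nate's domain is down to {4}, so Nate = 4. Remove 4 from Alice, Jack.
Jack's domain is down to {6}, so Jack = 6. So Alice, Hank can't be 6.
That leaves Alice = 1. So Omar can't be 1.
That leaves Omar = 5. Remove 5 from Hank.
Hank has just one choice, so Hank = 2.

Omar=5, Nate=4, Alice=1, Hank=2, Jack=6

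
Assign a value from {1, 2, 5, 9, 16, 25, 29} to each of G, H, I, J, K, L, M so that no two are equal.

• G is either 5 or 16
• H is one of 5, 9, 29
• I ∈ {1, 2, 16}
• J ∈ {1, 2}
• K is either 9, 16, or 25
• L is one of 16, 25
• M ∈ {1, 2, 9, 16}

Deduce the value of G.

5

The 7 variables together cover exactly {1, 2, 5, 9, 16, 25, 29} — 7 values for 7 variables — and 29 appears only in H's list, so H = 29.
Among the 6 still-open variables, 5 fits only G (and all 6 values in {1, 2, 5, 9, 16, 25} must be used), so G = 5.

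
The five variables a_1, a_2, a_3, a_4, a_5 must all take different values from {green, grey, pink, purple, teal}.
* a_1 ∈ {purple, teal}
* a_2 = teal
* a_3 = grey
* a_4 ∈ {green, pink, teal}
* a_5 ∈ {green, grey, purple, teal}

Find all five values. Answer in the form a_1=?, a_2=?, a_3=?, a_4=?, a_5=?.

a_2 has just one choice, so a_2 = teal. Eliminate teal elsewhere: a_1, a_4, a_5.
a_3 must be grey (only option left). Strike grey from a_5.
That leaves a_1 = purple. So a_5 can't be purple.
a_5 must be green (only option left). Strike green from a_4.
a_4 has just one choice, so a_4 = pink.

a_1=purple, a_2=teal, a_3=grey, a_4=pink, a_5=green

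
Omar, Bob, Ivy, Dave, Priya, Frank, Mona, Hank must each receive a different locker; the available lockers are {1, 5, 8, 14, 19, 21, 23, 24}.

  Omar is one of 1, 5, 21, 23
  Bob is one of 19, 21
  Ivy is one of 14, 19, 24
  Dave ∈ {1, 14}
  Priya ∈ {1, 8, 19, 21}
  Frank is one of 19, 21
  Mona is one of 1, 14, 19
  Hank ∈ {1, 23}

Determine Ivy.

24

The 8 variables draw from only 8 values {1, 5, 8, 14, 19, 21, 23, 24}, so each is used; only Omar can be 5, hence Omar = 5.
The 7 still-open variables together cover exactly {1, 8, 14, 19, 21, 23, 24} — 7 values for 7 variables — and 8 appears only in Priya's list, so Priya = 8.
The 6 still-open variables together cover exactly {1, 14, 19, 21, 23, 24} — 6 values for 6 variables — and 23 appears only in Hank's list, so Hank = 23.
The 5 still-open variables together cover exactly {1, 14, 19, 21, 24} — 5 values for 5 variables — and 24 appears only in Ivy's list, so Ivy = 24.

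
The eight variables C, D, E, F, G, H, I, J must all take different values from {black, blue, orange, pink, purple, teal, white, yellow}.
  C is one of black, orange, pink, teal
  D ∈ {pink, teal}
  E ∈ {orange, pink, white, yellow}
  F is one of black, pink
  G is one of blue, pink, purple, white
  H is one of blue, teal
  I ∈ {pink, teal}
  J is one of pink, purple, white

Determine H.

blue

Among the 8 variables, yellow fits only E (and all 8 values in {black, blue, orange, pink, purple, teal, white, yellow} must be used), so E = yellow.
The 7 still-open variables together cover exactly {black, blue, orange, pink, purple, teal, white} — 7 values for 7 variables — and orange appears only in C's list, so C = orange.
The 6 still-open variables draw from only 6 values {black, blue, pink, purple, teal, white}, so each is used; only F can be black, hence F = black.
D and I share exactly the 2 values {pink, teal}; by pigeonhole those values go to them, so strike pink, teal from G, H, J.
So H = blue.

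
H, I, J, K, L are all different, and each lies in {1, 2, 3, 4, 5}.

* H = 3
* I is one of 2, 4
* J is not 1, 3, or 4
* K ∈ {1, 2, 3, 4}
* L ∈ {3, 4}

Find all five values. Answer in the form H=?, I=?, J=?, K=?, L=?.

H has just one choice, so H = 3. Eliminate 3 elsewhere: K, L.
L must be 4 (only option left). Strike 4 from I, K.
That leaves I = 2. Remove 2 from J, K.
J's domain is down to {5}, so J = 5.
K must be 1 (only option left).

H=3, I=2, J=5, K=1, L=4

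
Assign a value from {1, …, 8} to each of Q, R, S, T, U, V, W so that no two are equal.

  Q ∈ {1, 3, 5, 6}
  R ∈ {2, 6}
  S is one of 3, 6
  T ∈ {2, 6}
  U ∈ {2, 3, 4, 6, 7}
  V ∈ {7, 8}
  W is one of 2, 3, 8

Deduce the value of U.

4

R and T between them cover only {2, 6} — a naked pair. Remove those values from Q, S, U, W.
S has just one choice, so S = 3. Eliminate 3 elsewhere: Q, U, W.
W must be 8 (only option left). Eliminate 8 elsewhere: V.
V has just one choice, so V = 7. Eliminate 7 elsewhere: U.
So U = 4.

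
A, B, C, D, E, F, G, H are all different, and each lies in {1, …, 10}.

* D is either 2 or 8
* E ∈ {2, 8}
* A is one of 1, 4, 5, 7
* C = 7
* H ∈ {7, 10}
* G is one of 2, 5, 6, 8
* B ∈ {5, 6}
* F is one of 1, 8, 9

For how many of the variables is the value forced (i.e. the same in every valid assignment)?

2

C has just one choice, so C = 7. Eliminate 7 elsewhere: A, H.
H must be 10 (only option left).
The 2 variables D and E are confined to {2, 8}, which locks those values in; drop them from F, G.
B and G share exactly the 2 values {5, 6}; by pigeonhole those values go to them, so strike 5, 6 from A.
Determined: C=7, H=10. The other variables each still have more than one consistent value. That makes 2.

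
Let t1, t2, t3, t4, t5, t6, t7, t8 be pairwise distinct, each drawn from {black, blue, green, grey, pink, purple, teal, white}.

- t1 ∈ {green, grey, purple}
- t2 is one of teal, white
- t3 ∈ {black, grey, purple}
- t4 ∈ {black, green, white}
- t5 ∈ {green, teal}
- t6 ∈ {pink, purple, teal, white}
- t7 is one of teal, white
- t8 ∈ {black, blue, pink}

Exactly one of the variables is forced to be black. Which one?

The 8 variables together cover exactly {black, blue, green, grey, pink, purple, teal, white} — 8 values for 8 variables — and blue appears only in t8's list, so t8 = blue.
Among the 7 still-open variables, pink fits only t6 (and all 7 values in {black, green, grey, pink, purple, teal, white} must be used), so t6 = pink.
t2 and t7 share exactly the 2 values {teal, white}; by pigeonhole those values go to them, so strike teal, white from t4, t5.
That leaves t5 = green. Strike green from t1, t4.
So black goes to t4.

t4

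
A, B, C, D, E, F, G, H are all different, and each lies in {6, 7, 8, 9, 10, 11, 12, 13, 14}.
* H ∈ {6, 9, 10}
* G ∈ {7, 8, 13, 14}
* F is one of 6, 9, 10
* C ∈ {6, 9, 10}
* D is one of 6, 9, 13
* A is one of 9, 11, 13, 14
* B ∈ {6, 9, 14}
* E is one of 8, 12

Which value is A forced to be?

C, F, H share exactly the 3 values {6, 9, 10}; by pigeonhole those values go to them, so strike 6, 9, 10 from A, B, D.
B has just one choice, so B = 14. Remove 14 from A, G.
D has just one choice, so D = 13. Eliminate 13 elsewhere: A, G.
So A = 11.

11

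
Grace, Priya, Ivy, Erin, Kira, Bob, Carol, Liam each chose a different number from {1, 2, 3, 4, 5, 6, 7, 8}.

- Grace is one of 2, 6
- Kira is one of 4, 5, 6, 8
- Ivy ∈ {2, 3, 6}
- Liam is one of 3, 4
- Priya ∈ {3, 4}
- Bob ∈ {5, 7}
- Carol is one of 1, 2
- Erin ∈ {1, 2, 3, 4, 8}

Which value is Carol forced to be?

The 8 variables together cover exactly {1, 2, 3, 4, 5, 6, 7, 8} — 8 values for 8 variables — and 7 appears only in Bob's list, so Bob = 7.
The 7 still-open variables draw from only 7 values {1, 2, 3, 4, 5, 6, 8}, so each is used; only Kira can be 5, hence Kira = 5.
Among the 6 still-open variables, 8 fits only Erin (and all 6 values in {1, 2, 3, 4, 6, 8} must be used), so Erin = 8.
The 5 still-open variables draw from only 5 values {1, 2, 3, 4, 6}, so each is used; only Carol can be 1, hence Carol = 1.

1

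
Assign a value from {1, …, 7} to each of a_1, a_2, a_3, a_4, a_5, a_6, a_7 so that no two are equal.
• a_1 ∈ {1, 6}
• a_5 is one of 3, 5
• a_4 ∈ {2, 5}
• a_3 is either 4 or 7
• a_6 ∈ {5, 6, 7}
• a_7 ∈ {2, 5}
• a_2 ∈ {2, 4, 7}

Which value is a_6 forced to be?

6

The 7 variables together cover exactly {1, 2, 3, 4, 5, 6, 7} — 7 values for 7 variables — and 1 appears only in a_1's list, so a_1 = 1.
Among the 6 still-open variables, 3 fits only a_5 (and all 6 values in {2, 3, 4, 5, 6, 7} must be used), so a_5 = 3.
Among the 5 still-open variables, 6 fits only a_6 (and all 5 values in {2, 4, 5, 6, 7} must be used), so a_6 = 6.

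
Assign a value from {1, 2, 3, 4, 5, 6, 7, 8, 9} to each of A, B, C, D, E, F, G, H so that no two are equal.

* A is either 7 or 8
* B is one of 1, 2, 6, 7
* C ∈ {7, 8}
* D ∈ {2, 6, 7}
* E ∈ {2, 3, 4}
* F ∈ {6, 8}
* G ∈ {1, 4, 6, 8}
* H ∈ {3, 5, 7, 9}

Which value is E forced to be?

A and C between them cover only {7, 8} — a naked pair. Remove those values from B, D, F, G, H.
F's domain is down to {6}, so F = 6. Remove 6 from B, D, G.
D must be 2 (only option left). So B, E can't be 2.
B must be 1 (only option left). So G can't be 1.
G's domain is down to {4}, so G = 4. Strike 4 from E.
So E = 3.

3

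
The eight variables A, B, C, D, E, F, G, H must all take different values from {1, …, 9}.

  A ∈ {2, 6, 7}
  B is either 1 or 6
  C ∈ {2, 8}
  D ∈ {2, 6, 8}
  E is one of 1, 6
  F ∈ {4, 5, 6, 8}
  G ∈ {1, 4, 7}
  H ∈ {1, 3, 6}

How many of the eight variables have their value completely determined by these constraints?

Among the 8 variables, 3 fits only H (and all 8 values in {1, 2, 3, 4, 5, 6, 7, 8} must be used), so H = 3.
The 7 still-open variables together cover exactly {1, 2, 4, 5, 6, 7, 8} — 7 values for 7 variables — and 5 appears only in F's list, so F = 5.
The 6 still-open variables together cover exactly {1, 2, 4, 6, 7, 8} — 6 values for 6 variables — and 4 appears only in G's list, so G = 4.
The 5 still-open variables draw from only 5 values {1, 2, 6, 7, 8}, so each is used; only A can be 7, hence A = 7.
B and E share exactly the 2 values {1, 6}; by pigeonhole those values go to them, so strike 1, 6 from D.
Determined: A=7, F=5, G=4, H=3. The other variables each still have more than one consistent value. That makes 4.

4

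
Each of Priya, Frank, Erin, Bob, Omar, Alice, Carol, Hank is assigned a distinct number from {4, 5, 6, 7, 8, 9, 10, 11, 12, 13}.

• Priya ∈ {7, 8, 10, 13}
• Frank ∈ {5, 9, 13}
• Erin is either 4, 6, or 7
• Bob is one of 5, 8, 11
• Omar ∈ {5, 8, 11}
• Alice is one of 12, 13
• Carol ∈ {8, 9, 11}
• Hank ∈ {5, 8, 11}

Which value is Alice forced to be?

Bob, Omar, Hank share exactly the 3 values {5, 8, 11}; by pigeonhole those values go to them, so strike 5, 8, 11 from Priya, Frank, Carol.
Carol must be 9 (only option left). So Frank can't be 9.
Frank must be 13 (only option left). Strike 13 from Priya, Alice.
So Alice = 12.

12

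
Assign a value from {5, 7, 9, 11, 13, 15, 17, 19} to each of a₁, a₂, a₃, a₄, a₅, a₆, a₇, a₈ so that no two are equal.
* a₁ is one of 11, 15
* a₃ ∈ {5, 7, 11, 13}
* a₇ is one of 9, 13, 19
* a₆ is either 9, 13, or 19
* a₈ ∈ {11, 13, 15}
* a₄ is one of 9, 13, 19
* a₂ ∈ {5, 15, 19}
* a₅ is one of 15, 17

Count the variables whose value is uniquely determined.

3

The 8 variables draw from only 8 values {5, 7, 9, 11, 13, 15, 17, 19}, so each is used; only a₃ can be 7, hence a₃ = 7.
The 7 still-open variables draw from only 7 values {5, 9, 11, 13, 15, 17, 19}, so each is used; only a₂ can be 5, hence a₂ = 5.
The 6 still-open variables draw from only 6 values {9, 11, 13, 15, 17, 19}, so each is used; only a₅ can be 17, hence a₅ = 17.
a₄, a₆, a₇ between them cover only {9, 13, 19} — a naked triple. Remove those values from a₈.
Determined: a₂=5, a₃=7, a₅=17. The other variables each still have more than one consistent value. That makes 3.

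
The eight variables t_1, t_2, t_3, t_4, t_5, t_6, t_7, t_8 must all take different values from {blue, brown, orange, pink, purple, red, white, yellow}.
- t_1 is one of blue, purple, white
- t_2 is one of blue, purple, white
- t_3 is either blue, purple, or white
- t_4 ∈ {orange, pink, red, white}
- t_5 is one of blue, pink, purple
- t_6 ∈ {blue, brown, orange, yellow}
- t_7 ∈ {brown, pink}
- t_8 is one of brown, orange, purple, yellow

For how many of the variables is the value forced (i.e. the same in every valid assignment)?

The 8 variables together cover exactly {blue, brown, orange, pink, purple, red, white, yellow} — 8 values for 8 variables — and red appears only in t_4's list, so t_4 = red.
t_1, t_2, t_3 between them cover only {blue, purple, white} — a naked triple. Remove those values from t_5, t_6, t_8.
t_5 must be pink (only option left). Strike pink from t_7.
t_7 must be brown (only option left). So t_6, t_8 can't be brown.
Determined: t_4=red, t_5=pink, t_7=brown. The other variables each still have more than one consistent value. That makes 3.

3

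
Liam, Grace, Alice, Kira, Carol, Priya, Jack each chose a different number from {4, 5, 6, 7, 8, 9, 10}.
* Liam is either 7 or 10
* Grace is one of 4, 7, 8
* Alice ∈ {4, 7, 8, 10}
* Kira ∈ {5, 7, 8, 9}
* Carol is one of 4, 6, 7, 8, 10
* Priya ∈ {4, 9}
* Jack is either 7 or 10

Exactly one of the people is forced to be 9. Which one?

Among the 7 variables, 5 fits only Kira (and all 7 values in {4, 5, 6, 7, 8, 9, 10} must be used), so Kira = 5.
Among the 6 still-open variables, 6 fits only Carol (and all 6 values in {4, 6, 7, 8, 9, 10} must be used), so Carol = 6.
The 5 still-open variables together cover exactly {4, 7, 8, 9, 10} — 5 values for 5 variables — and 9 appears only in Priya's list, so Priya = 9.

Priya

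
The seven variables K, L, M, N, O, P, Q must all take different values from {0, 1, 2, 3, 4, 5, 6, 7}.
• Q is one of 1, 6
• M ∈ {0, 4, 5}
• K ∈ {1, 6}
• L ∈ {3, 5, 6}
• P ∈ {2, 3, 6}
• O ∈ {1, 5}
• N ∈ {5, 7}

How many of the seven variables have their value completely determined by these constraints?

4

K and Q share exactly the 2 values {1, 6}; by pigeonhole those values go to them, so strike 1, 6 from L, O, P.
O has just one choice, so O = 5. So L, M, N can't be 5.
L has just one choice, so L = 3. Remove 3 from P.
N's domain is down to {7}, so N = 7.
That leaves P = 2.
Determined: L=3, N=7, O=5, P=2. The other variables each still have more than one consistent value. That makes 4.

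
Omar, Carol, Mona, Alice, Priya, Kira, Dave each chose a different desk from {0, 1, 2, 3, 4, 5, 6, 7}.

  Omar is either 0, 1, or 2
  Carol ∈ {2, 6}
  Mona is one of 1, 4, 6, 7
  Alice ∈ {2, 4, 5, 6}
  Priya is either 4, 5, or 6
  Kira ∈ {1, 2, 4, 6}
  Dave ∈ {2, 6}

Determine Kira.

1

The 7 variables together cover exactly {0, 1, 2, 4, 5, 6, 7} — 7 values for 7 variables — and 0 appears only in Omar's list, so Omar = 0.
The 6 still-open variables together cover exactly {1, 2, 4, 5, 6, 7} — 6 values for 6 variables — and 7 appears only in Mona's list, so Mona = 7.
The 5 still-open variables draw from only 5 values {1, 2, 4, 5, 6}, so each is used; only Kira can be 1, hence Kira = 1.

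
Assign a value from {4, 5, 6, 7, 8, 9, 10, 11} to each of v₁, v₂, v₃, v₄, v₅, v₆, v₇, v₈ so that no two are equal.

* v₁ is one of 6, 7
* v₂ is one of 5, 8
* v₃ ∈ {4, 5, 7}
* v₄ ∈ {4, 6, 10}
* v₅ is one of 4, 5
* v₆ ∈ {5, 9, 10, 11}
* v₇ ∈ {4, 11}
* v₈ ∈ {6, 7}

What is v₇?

Among the 8 variables, 8 fits only v₂ (and all 8 values in {4, 5, 6, 7, 8, 9, 10, 11} must be used), so v₂ = 8.
Among the 7 still-open variables, 9 fits only v₆ (and all 7 values in {4, 5, 6, 7, 9, 10, 11} must be used), so v₆ = 9.
Among the 6 still-open variables, 10 fits only v₄ (and all 6 values in {4, 5, 6, 7, 10, 11} must be used), so v₄ = 10.
The 5 still-open variables draw from only 5 values {4, 5, 6, 7, 11}, so each is used; only v₇ can be 11, hence v₇ = 11.

11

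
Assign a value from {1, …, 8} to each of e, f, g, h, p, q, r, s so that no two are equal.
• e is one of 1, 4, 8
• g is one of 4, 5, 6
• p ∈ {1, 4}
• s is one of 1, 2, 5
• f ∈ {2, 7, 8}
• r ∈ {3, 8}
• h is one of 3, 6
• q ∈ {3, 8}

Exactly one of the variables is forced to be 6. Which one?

Among the 8 variables, 7 fits only f (and all 8 values in {1, 2, 3, 4, 5, 6, 7, 8} must be used), so f = 7.
The 7 still-open variables together cover exactly {1, 2, 3, 4, 5, 6, 8} — 7 values for 7 variables — and 2 appears only in s's list, so s = 2.
The 6 still-open variables draw from only 6 values {1, 3, 4, 5, 6, 8}, so each is used; only g can be 5, hence g = 5.
Among the 5 still-open variables, 6 fits only h (and all 5 values in {1, 3, 4, 6, 8} must be used), so h = 6.

h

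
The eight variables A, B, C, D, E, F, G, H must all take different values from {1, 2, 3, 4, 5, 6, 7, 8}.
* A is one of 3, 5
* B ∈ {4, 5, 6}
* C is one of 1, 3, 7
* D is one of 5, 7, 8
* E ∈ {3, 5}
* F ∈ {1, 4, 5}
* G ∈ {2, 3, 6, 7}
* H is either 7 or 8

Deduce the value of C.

The 8 variables draw from only 8 values {1, 2, 3, 4, 5, 6, 7, 8}, so each is used; only G can be 2, hence G = 2.
Among the 7 still-open variables, 6 fits only B (and all 7 values in {1, 3, 4, 5, 6, 7, 8} must be used), so B = 6.
The 6 still-open variables draw from only 6 values {1, 3, 4, 5, 7, 8}, so each is used; only F can be 4, hence F = 4.
The 5 still-open variables together cover exactly {1, 3, 5, 7, 8} — 5 values for 5 variables — and 1 appears only in C's list, so C = 1.

1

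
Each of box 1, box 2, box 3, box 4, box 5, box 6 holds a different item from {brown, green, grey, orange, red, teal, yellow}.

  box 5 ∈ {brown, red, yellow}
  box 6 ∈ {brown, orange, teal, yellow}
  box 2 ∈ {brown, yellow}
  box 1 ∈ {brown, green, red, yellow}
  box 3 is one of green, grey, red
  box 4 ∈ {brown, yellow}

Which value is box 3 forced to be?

grey

box 2 and box 4 share exactly the 2 values {brown, yellow}; by pigeonhole those values go to them, so strike brown, yellow from box 1, box 5, box 6.
box 5's domain is down to {red}, so box 5 = red. Strike red from box 1, box 3.
box 1 has just one choice, so box 1 = green. Strike green from box 3.
So box 3 = grey.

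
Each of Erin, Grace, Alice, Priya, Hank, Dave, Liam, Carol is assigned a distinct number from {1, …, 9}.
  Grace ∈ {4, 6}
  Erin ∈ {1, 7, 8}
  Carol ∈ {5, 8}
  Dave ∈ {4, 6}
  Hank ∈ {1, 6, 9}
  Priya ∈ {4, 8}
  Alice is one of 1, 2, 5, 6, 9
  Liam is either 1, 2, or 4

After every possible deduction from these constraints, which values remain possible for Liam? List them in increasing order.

1, 2

The 8 variables draw from only 8 values {1, 2, 4, 5, 6, 7, 8, 9}, so each is used; only Erin can be 7, hence Erin = 7.
Grace and Dave share exactly the 2 values {4, 6}; by pigeonhole those values go to them, so strike 4, 6 from Alice, Priya, Hank, Liam.
Priya's domain is down to {8}, so Priya = 8. Eliminate 8 elsewhere: Carol.
That leaves Carol = 5. Strike 5 from Alice.
No further eliminations apply; Liam can still be any of 1, 2.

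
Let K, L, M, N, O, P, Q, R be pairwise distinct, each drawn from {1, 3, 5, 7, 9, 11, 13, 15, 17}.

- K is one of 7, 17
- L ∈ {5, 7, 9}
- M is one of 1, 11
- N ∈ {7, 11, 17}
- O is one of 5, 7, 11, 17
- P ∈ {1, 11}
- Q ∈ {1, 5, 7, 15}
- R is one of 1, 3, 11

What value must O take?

The 8 variables draw from only 8 values {1, 3, 5, 7, 9, 11, 15, 17}, so each is used; only R can be 3, hence R = 3.
The 7 still-open variables together cover exactly {1, 5, 7, 9, 11, 15, 17} — 7 values for 7 variables — and 9 appears only in L's list, so L = 9.
The 6 still-open variables draw from only 6 values {1, 5, 7, 11, 15, 17}, so each is used; only Q can be 15, hence Q = 15.
Among the 5 still-open variables, 5 fits only O (and all 5 values in {1, 5, 7, 11, 17} must be used), so O = 5.

5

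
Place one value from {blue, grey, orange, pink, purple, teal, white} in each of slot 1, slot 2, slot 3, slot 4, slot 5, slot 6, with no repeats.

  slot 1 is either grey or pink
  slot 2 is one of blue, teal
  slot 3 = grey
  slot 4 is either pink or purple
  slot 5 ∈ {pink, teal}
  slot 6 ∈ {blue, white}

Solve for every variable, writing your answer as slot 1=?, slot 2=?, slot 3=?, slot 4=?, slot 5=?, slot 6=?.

slot 3 must be grey (only option left). Eliminate grey elsewhere: slot 1.
That leaves slot 1 = pink. Remove pink from slot 4, slot 5.
That leaves slot 4 = purple.
slot 5's domain is down to {teal}, so slot 5 = teal. Eliminate teal elsewhere: slot 2.
That leaves slot 2 = blue. Eliminate blue elsewhere: slot 6.
slot 6's domain is down to {white}, so slot 6 = white.

slot 1=pink, slot 2=blue, slot 3=grey, slot 4=purple, slot 5=teal, slot 6=white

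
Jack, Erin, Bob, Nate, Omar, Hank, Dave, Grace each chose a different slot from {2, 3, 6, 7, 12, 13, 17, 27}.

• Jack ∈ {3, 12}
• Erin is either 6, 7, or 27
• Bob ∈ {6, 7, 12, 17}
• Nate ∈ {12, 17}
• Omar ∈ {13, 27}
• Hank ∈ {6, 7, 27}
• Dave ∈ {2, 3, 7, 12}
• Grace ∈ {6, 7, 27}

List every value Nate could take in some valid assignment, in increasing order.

Among the 8 variables, 2 fits only Dave (and all 8 values in {2, 3, 6, 7, 12, 13, 17, 27} must be used), so Dave = 2.
Among the 7 still-open variables, 3 fits only Jack (and all 7 values in {3, 6, 7, 12, 13, 17, 27} must be used), so Jack = 3.
The 6 still-open variables draw from only 6 values {6, 7, 12, 13, 17, 27}, so each is used; only Omar can be 13, hence Omar = 13.
Erin, Hank, Grace share exactly the 3 values {6, 7, 27}; by pigeonhole those values go to them, so strike 6, 7, 27 from Bob.
No further eliminations apply; Nate can still be any of 12, 17.

12, 17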